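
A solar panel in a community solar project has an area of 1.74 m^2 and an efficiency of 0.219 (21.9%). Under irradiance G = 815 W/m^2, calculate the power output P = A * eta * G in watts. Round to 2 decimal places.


Use the solar power formula P = A * eta * G.
Given: A = 1.74 m^2, eta = 0.219, G = 815 W/m^2
P = 1.74 * 0.219 * 815
P = 310.56 W

310.56


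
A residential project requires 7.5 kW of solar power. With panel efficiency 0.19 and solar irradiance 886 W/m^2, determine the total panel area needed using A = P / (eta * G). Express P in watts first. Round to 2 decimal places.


Convert target power to watts: P = 7.5 * 1000 = 7500.0 W
Compute denominator: eta * G = 0.19 * 886 = 168.34
Required area A = P / (eta * G) = 7500.0 / 168.34
A = 44.55 m^2

44.55


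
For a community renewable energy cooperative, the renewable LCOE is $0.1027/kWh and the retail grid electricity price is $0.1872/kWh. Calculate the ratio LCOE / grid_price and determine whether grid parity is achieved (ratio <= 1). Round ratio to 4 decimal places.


Compare LCOE to grid price:
  LCOE = $0.1027/kWh, Grid price = $0.1872/kWh
  Ratio = LCOE / grid_price = 0.1027 / 0.1872 = 0.5486
  Grid parity achieved (ratio <= 1)? yes

0.5486


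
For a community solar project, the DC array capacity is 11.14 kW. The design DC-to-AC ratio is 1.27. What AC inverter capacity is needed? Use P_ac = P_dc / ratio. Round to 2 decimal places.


The inverter AC capacity is determined by the DC/AC ratio.
Given: P_dc = 11.14 kW, DC/AC ratio = 1.27
P_ac = P_dc / ratio = 11.14 / 1.27
P_ac = 8.77 kW

8.77


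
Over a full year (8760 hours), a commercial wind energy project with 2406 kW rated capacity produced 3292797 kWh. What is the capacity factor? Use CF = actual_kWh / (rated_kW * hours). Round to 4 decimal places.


Capacity factor = actual output / maximum possible output
Maximum possible = rated * hours = 2406 * 8760 = 21076560 kWh
CF = 3292797 / 21076560
CF = 0.1562

0.1562


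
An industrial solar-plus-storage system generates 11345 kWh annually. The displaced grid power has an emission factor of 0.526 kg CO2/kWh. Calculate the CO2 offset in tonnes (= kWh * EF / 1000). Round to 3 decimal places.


CO2 offset in kg = generation * emission_factor
CO2 offset = 11345 * 0.526 = 5967.47 kg
Convert to tonnes:
  CO2 offset = 5967.47 / 1000 = 5.967 tonnes

5.967


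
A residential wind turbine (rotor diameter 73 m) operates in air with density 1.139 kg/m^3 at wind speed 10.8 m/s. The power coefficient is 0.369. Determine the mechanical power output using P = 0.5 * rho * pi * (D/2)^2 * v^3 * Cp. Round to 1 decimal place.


Step 1 -- Compute swept area:
  A = pi * (D/2)^2 = pi * (73/2)^2 = 4185.39 m^2
Step 2 -- Apply wind power equation:
  P = 0.5 * rho * A * v^3 * Cp
  v^3 = 10.8^3 = 1259.712
  P = 0.5 * 1.139 * 4185.39 * 1259.712 * 0.369
  P = 1107967.4 W

1107967.4


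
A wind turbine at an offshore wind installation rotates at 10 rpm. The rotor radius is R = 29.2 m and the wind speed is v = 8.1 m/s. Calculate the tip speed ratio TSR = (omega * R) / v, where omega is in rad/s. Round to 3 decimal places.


Convert rotational speed to rad/s:
  omega = 10 * 2 * pi / 60 = 1.0472 rad/s
Compute tip speed:
  v_tip = omega * R = 1.0472 * 29.2 = 30.578 m/s
Tip speed ratio:
  TSR = v_tip / v_wind = 30.578 / 8.1 = 3.775

3.775


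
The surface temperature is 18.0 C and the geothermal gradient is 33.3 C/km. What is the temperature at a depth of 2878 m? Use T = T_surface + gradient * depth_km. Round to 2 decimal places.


Convert depth to km: 2878 / 1000 = 2.878 km
Temperature increase = gradient * depth_km = 33.3 * 2.878 = 95.84 C
Temperature at depth = T_surface + delta_T = 18.0 + 95.84
T = 113.84 C

113.84


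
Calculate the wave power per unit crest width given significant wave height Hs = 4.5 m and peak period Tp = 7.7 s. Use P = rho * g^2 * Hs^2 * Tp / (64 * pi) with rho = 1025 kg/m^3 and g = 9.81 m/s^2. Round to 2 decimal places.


Apply wave power formula:
  g^2 = 9.81^2 = 96.2361
  Hs^2 = 4.5^2 = 20.25
  Numerator = rho * g^2 * Hs^2 * Tp = 1025 * 96.2361 * 20.25 * 7.7 = 15380754.24
  Denominator = 64 * pi = 201.0619
  P = 15380754.24 / 201.0619 = 76497.60 W/m

76497.60


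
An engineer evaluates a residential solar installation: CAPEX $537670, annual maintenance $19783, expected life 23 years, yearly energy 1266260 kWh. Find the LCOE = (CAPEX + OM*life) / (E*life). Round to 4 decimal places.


Total cost = CAPEX + OM * lifetime = 537670 + 19783 * 23 = 537670 + 455009 = 992679
Total generation = annual * lifetime = 1266260 * 23 = 29123980 kWh
LCOE = 992679 / 29123980
LCOE = 0.0341 $/kWh

0.0341


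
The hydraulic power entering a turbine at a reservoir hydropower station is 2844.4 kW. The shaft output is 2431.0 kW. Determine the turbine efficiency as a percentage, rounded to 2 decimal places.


Turbine efficiency = (output power / input power) * 100
eta = (2431.0 / 2844.4) * 100
eta = 85.47%

85.47


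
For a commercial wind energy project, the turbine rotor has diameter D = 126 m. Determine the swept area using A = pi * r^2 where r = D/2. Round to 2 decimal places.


Compute the rotor radius:
  r = D / 2 = 126 / 2 = 63.0 m
Calculate swept area:
  A = pi * r^2 = pi * 63.0^2
  A = 12468.98 m^2

12468.98


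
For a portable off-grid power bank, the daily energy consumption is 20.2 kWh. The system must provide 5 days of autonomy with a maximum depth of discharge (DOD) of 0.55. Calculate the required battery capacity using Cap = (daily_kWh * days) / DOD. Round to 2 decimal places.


Total energy needed = daily * days = 20.2 * 5 = 101.0 kWh
Account for depth of discharge:
  Cap = total_energy / DOD = 101.0 / 0.55
  Cap = 183.64 kWh

183.64


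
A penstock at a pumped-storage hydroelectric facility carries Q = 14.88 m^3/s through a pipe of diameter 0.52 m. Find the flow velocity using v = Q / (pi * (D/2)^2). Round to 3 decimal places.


Compute pipe cross-sectional area:
  A = pi * (D/2)^2 = pi * (0.52/2)^2 = 0.2124 m^2
Calculate velocity:
  v = Q / A = 14.88 / 0.2124
  v = 70.066 m/s

70.066


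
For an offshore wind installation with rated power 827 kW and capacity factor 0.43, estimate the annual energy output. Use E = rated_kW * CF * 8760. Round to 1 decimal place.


Annual energy = rated_kW * capacity_factor * hours_per_year
Given: P_rated = 827 kW, CF = 0.43, hours = 8760
E = 827 * 0.43 * 8760
E = 3115143.6 kWh

3115143.6


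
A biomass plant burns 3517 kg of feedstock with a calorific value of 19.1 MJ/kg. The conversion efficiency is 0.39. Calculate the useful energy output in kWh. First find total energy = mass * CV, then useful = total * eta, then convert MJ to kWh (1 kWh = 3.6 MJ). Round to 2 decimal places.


Total energy = mass * CV = 3517 * 19.1 = 67174.7 MJ
Useful energy = total * eta = 67174.7 * 0.39 = 26198.13 MJ
Convert to kWh: 26198.13 / 3.6
Useful energy = 7277.26 kWh

7277.26


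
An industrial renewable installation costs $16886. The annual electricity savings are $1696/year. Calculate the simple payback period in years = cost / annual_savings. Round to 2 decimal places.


Simple payback period = initial cost / annual savings
Payback = 16886 / 1696
Payback = 9.96 years

9.96


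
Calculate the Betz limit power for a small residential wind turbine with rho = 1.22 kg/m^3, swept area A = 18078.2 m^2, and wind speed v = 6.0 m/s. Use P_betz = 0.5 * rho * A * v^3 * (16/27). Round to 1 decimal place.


The Betz coefficient Cp_max = 16/27 = 0.5926
v^3 = 6.0^3 = 216.0
P_betz = 0.5 * rho * A * v^3 * Cp_max
P_betz = 0.5 * 1.22 * 18078.2 * 216.0 * 0.5926
P_betz = 1411545.9 W

1411545.9


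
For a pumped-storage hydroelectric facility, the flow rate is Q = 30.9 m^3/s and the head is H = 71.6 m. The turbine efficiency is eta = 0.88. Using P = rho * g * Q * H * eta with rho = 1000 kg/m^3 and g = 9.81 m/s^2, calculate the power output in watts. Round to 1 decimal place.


Apply the hydropower formula P = rho * g * Q * H * eta
rho * g = 1000 * 9.81 = 9810.0
P = 9810.0 * 30.9 * 71.6 * 0.88
P = 19099552.0 W

19099552.0


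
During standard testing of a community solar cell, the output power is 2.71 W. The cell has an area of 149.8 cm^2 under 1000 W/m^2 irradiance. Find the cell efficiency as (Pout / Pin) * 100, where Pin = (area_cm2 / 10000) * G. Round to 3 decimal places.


First compute the input power:
  Pin = area_cm2 / 10000 * G = 149.8 / 10000 * 1000 = 14.98 W
Then compute efficiency:
  Efficiency = (Pout / Pin) * 100 = (2.71 / 14.98) * 100
  Efficiency = 18.091%

18.091


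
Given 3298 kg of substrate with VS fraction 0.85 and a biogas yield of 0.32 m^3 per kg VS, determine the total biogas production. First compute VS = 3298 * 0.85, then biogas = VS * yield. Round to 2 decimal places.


Compute volatile solids:
  VS = mass * VS_fraction = 3298 * 0.85 = 2803.3 kg
Calculate biogas volume:
  Biogas = VS * specific_yield = 2803.3 * 0.32
  Biogas = 897.06 m^3

897.06


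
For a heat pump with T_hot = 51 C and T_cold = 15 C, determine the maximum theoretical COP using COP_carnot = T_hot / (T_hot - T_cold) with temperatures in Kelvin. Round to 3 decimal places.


Convert to Kelvin:
  T_hot = 51 + 273.15 = 324.15 K
  T_cold = 15 + 273.15 = 288.15 K
Apply Carnot COP formula:
  COP = T_hot_K / (T_hot_K - T_cold_K) = 324.15 / 36.0
  COP = 9.004

9.004


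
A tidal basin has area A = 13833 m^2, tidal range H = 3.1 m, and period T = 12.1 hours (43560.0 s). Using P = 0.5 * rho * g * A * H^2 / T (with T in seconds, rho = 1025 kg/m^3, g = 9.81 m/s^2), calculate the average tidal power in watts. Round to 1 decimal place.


Convert period to seconds: T = 12.1 * 3600 = 43560.0 s
H^2 = 3.1^2 = 9.61
P = 0.5 * rho * g * A * H^2 / T
P = 0.5 * 1025 * 9.81 * 13833 * 9.61 / 43560.0
P = 15343.2 W

15343.2


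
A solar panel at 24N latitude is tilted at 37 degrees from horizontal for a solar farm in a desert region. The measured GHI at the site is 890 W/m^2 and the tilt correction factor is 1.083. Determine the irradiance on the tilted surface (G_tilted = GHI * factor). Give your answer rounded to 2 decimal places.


Identify the given values:
  GHI = 890 W/m^2, tilt correction factor = 1.083
Apply the formula G_tilted = GHI * factor:
  G_tilted = 890 * 1.083
  G_tilted = 963.87 W/m^2

963.87


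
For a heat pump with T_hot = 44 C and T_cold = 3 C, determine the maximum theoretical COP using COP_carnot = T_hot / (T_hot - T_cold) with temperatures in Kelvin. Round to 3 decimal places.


Convert to Kelvin:
  T_hot = 44 + 273.15 = 317.15 K
  T_cold = 3 + 273.15 = 276.15 K
Apply Carnot COP formula:
  COP = T_hot_K / (T_hot_K - T_cold_K) = 317.15 / 41.0
  COP = 7.735

7.735


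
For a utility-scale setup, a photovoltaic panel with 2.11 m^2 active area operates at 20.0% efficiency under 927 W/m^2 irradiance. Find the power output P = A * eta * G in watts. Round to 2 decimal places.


Use the solar power formula P = A * eta * G.
Given: A = 2.11 m^2, eta = 0.2, G = 927 W/m^2
P = 2.11 * 0.2 * 927
P = 391.19 W

391.19


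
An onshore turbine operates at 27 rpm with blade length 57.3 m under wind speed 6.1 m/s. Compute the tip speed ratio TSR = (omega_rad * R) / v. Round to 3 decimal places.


Convert rotational speed to rad/s:
  omega = 27 * 2 * pi / 60 = 2.8274 rad/s
Compute tip speed:
  v_tip = omega * R = 2.8274 * 57.3 = 162.012 m/s
Tip speed ratio:
  TSR = v_tip / v_wind = 162.012 / 6.1 = 26.559

26.559


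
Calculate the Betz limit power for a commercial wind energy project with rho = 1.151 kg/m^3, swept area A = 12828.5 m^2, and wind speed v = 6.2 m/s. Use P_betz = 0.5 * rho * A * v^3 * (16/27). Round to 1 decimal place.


The Betz coefficient Cp_max = 16/27 = 0.5926
v^3 = 6.2^3 = 238.328
P_betz = 0.5 * rho * A * v^3 * Cp_max
P_betz = 0.5 * 1.151 * 12828.5 * 238.328 * 0.5926
P_betz = 1042683.5 W

1042683.5


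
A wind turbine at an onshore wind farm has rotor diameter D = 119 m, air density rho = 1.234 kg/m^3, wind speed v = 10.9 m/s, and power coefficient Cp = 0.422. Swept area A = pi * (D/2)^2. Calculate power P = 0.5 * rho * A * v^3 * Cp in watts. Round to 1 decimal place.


Step 1 -- Compute swept area:
  A = pi * (D/2)^2 = pi * (119/2)^2 = 11122.02 m^2
Step 2 -- Apply wind power equation:
  P = 0.5 * rho * A * v^3 * Cp
  v^3 = 10.9^3 = 1295.029
  P = 0.5 * 1.234 * 11122.02 * 1295.029 * 0.422
  P = 3750256.0 W

3750256.0


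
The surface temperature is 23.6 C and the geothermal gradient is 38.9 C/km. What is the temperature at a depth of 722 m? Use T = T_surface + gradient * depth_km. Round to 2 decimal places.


Convert depth to km: 722 / 1000 = 0.722 km
Temperature increase = gradient * depth_km = 38.9 * 0.722 = 28.09 C
Temperature at depth = T_surface + delta_T = 23.6 + 28.09
T = 51.69 C

51.69


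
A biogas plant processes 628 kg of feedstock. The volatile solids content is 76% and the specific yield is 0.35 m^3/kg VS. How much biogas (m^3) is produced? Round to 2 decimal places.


Compute volatile solids:
  VS = mass * VS_fraction = 628 * 0.76 = 477.28 kg
Calculate biogas volume:
  Biogas = VS * specific_yield = 477.28 * 0.35
  Biogas = 167.05 m^3

167.05


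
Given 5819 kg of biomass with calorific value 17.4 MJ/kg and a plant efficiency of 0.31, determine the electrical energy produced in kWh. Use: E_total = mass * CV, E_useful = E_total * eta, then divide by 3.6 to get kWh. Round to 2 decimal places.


Total energy = mass * CV = 5819 * 17.4 = 101250.6 MJ
Useful energy = total * eta = 101250.6 * 0.31 = 31387.69 MJ
Convert to kWh: 31387.69 / 3.6
Useful energy = 8718.80 kWh

8718.80


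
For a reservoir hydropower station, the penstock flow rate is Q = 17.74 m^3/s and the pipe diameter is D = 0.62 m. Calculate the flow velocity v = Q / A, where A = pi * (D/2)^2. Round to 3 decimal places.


Compute pipe cross-sectional area:
  A = pi * (D/2)^2 = pi * (0.62/2)^2 = 0.3019 m^2
Calculate velocity:
  v = Q / A = 17.74 / 0.3019
  v = 58.760 m/s

58.760


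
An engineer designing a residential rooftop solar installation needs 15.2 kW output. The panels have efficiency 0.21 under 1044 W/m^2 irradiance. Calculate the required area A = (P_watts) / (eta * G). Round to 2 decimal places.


Convert target power to watts: P = 15.2 * 1000 = 15200.0 W
Compute denominator: eta * G = 0.21 * 1044 = 219.24
Required area A = P / (eta * G) = 15200.0 / 219.24
A = 69.33 m^2

69.33


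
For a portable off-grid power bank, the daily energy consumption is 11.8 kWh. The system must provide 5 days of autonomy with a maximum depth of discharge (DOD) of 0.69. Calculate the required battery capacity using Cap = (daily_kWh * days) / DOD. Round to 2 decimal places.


Total energy needed = daily * days = 11.8 * 5 = 59.0 kWh
Account for depth of discharge:
  Cap = total_energy / DOD = 59.0 / 0.69
  Cap = 85.51 kWh

85.51


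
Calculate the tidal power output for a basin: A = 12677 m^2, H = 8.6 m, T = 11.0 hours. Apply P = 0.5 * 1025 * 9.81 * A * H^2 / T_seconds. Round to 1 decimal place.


Convert period to seconds: T = 11.0 * 3600 = 39600.0 s
H^2 = 8.6^2 = 73.96
P = 0.5 * rho * g * A * H^2 / T
P = 0.5 * 1025 * 9.81 * 12677 * 73.96 / 39600.0
P = 119036.8 W

119036.8


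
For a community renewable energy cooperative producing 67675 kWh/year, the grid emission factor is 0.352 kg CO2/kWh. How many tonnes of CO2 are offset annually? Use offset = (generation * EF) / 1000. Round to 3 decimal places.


CO2 offset in kg = generation * emission_factor
CO2 offset = 67675 * 0.352 = 23821.6 kg
Convert to tonnes:
  CO2 offset = 23821.6 / 1000 = 23.822 tonnes

23.822


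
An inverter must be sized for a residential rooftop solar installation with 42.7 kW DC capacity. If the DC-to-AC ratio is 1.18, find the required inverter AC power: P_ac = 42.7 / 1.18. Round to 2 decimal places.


The inverter AC capacity is determined by the DC/AC ratio.
Given: P_dc = 42.7 kW, DC/AC ratio = 1.18
P_ac = P_dc / ratio = 42.7 / 1.18
P_ac = 36.19 kW

36.19


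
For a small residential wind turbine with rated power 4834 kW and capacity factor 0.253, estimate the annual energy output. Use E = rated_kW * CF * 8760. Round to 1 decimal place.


Annual energy = rated_kW * capacity_factor * hours_per_year
Given: P_rated = 4834 kW, CF = 0.253, hours = 8760
E = 4834 * 0.253 * 8760
E = 10713497.5 kWh

10713497.5


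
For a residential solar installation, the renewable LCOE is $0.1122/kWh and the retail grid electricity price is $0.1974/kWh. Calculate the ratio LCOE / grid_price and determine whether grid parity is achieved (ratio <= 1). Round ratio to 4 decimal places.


Compare LCOE to grid price:
  LCOE = $0.1122/kWh, Grid price = $0.1974/kWh
  Ratio = LCOE / grid_price = 0.1122 / 0.1974 = 0.5684
  Grid parity achieved (ratio <= 1)? yes

0.5684


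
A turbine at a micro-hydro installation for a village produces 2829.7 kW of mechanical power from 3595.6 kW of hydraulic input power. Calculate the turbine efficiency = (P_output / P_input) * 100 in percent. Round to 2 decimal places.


Turbine efficiency = (output power / input power) * 100
eta = (2829.7 / 3595.6) * 100
eta = 78.70%

78.70


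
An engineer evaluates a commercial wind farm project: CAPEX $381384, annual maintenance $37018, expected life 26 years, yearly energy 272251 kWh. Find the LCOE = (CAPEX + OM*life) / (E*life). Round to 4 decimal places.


Total cost = CAPEX + OM * lifetime = 381384 + 37018 * 26 = 381384 + 962468 = 1343852
Total generation = annual * lifetime = 272251 * 26 = 7078526 kWh
LCOE = 1343852 / 7078526
LCOE = 0.1898 $/kWh

0.1898


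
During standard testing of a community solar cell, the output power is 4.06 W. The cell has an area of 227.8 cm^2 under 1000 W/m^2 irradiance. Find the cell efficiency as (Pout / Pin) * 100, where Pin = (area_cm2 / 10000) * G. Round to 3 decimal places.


First compute the input power:
  Pin = area_cm2 / 10000 * G = 227.8 / 10000 * 1000 = 22.78 W
Then compute efficiency:
  Efficiency = (Pout / Pin) * 100 = (4.06 / 22.78) * 100
  Efficiency = 17.823%

17.823


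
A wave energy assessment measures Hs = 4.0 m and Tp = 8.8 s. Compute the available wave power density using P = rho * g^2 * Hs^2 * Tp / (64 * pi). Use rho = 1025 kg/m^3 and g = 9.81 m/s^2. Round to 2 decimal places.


Apply wave power formula:
  g^2 = 9.81^2 = 96.2361
  Hs^2 = 4.0^2 = 16.0
  Numerator = rho * g^2 * Hs^2 * Tp = 1025 * 96.2361 * 16.0 * 8.8 = 13888793.95
  Denominator = 64 * pi = 201.0619
  P = 13888793.95 / 201.0619 = 69077.19 W/m

69077.19


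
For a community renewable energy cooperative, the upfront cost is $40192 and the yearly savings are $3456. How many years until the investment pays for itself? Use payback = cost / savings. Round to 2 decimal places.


Simple payback period = initial cost / annual savings
Payback = 40192 / 3456
Payback = 11.63 years

11.63


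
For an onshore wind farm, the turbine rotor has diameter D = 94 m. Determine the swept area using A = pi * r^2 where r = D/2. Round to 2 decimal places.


Compute the rotor radius:
  r = D / 2 = 94 / 2 = 47.0 m
Calculate swept area:
  A = pi * r^2 = pi * 47.0^2
  A = 6939.78 m^2

6939.78


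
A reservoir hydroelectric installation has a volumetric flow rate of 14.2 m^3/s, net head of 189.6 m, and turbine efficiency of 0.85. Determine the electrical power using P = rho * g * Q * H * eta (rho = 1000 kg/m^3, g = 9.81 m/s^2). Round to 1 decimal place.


Apply the hydropower formula P = rho * g * Q * H * eta
rho * g = 1000 * 9.81 = 9810.0
P = 9810.0 * 14.2 * 189.6 * 0.85
P = 22449910.3 W

22449910.3


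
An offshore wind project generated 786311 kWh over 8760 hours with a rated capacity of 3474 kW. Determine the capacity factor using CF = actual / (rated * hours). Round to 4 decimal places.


Capacity factor = actual output / maximum possible output
Maximum possible = rated * hours = 3474 * 8760 = 30432240 kWh
CF = 786311 / 30432240
CF = 0.0258

0.0258


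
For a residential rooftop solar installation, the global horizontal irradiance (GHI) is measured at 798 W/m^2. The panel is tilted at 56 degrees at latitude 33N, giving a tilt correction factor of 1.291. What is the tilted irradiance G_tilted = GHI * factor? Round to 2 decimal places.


Identify the given values:
  GHI = 798 W/m^2, tilt correction factor = 1.291
Apply the formula G_tilted = GHI * factor:
  G_tilted = 798 * 1.291
  G_tilted = 1030.22 W/m^2

1030.22


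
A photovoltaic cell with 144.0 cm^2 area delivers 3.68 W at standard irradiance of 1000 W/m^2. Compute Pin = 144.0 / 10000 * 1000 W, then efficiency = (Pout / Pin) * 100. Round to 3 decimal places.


First compute the input power:
  Pin = area_cm2 / 10000 * G = 144.0 / 10000 * 1000 = 14.4 W
Then compute efficiency:
  Efficiency = (Pout / Pin) * 100 = (3.68 / 14.4) * 100
  Efficiency = 25.556%

25.556


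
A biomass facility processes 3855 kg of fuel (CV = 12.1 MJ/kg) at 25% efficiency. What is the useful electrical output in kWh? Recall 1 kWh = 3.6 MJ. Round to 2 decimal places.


Total energy = mass * CV = 3855 * 12.1 = 46645.5 MJ
Useful energy = total * eta = 46645.5 * 0.25 = 11661.38 MJ
Convert to kWh: 11661.38 / 3.6
Useful energy = 3239.27 kWh

3239.27


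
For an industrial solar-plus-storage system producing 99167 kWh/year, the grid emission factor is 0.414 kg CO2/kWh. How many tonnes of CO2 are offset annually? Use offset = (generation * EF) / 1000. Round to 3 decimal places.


CO2 offset in kg = generation * emission_factor
CO2 offset = 99167 * 0.414 = 41055.14 kg
Convert to tonnes:
  CO2 offset = 41055.14 / 1000 = 41.055 tonnes

41.055


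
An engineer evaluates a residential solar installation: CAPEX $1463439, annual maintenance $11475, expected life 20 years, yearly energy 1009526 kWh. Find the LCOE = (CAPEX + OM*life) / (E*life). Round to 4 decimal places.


Total cost = CAPEX + OM * lifetime = 1463439 + 11475 * 20 = 1463439 + 229500 = 1692939
Total generation = annual * lifetime = 1009526 * 20 = 20190520 kWh
LCOE = 1692939 / 20190520
LCOE = 0.0838 $/kWh

0.0838


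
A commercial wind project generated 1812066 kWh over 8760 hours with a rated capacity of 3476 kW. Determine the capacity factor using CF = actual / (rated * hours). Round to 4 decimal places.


Capacity factor = actual output / maximum possible output
Maximum possible = rated * hours = 3476 * 8760 = 30449760 kWh
CF = 1812066 / 30449760
CF = 0.0595

0.0595


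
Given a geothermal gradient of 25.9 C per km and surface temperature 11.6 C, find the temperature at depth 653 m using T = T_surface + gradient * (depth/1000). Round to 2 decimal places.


Convert depth to km: 653 / 1000 = 0.653 km
Temperature increase = gradient * depth_km = 25.9 * 0.653 = 16.91 C
Temperature at depth = T_surface + delta_T = 11.6 + 16.91
T = 28.51 C

28.51


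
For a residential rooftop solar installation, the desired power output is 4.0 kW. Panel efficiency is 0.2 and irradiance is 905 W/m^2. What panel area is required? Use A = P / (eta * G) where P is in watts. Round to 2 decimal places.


Convert target power to watts: P = 4.0 * 1000 = 4000.0 W
Compute denominator: eta * G = 0.2 * 905 = 181.0
Required area A = P / (eta * G) = 4000.0 / 181.0
A = 22.10 m^2

22.10


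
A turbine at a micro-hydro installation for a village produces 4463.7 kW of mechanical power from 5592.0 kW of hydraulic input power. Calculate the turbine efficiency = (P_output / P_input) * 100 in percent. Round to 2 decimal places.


Turbine efficiency = (output power / input power) * 100
eta = (4463.7 / 5592.0) * 100
eta = 79.82%

79.82


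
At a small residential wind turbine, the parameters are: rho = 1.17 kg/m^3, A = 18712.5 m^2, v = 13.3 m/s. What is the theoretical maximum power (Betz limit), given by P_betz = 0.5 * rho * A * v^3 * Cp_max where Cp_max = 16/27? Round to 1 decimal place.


The Betz coefficient Cp_max = 16/27 = 0.5926
v^3 = 13.3^3 = 2352.637
P_betz = 0.5 * rho * A * v^3 * Cp_max
P_betz = 0.5 * 1.17 * 18712.5 * 2352.637 * 0.5926
P_betz = 15261556.2 W

15261556.2


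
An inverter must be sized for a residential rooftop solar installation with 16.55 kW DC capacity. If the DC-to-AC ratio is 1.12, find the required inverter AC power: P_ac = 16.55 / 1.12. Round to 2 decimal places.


The inverter AC capacity is determined by the DC/AC ratio.
Given: P_dc = 16.55 kW, DC/AC ratio = 1.12
P_ac = P_dc / ratio = 16.55 / 1.12
P_ac = 14.78 kW

14.78


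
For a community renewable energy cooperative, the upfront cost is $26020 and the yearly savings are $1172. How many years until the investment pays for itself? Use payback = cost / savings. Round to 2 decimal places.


Simple payback period = initial cost / annual savings
Payback = 26020 / 1172
Payback = 22.20 years

22.20


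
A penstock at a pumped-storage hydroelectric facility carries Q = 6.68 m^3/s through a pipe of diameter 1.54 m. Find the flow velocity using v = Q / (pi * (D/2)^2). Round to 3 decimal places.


Compute pipe cross-sectional area:
  A = pi * (D/2)^2 = pi * (1.54/2)^2 = 1.8627 m^2
Calculate velocity:
  v = Q / A = 6.68 / 1.8627
  v = 3.586 m/s

3.586


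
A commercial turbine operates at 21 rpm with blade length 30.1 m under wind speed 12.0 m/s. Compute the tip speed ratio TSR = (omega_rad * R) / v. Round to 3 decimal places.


Convert rotational speed to rad/s:
  omega = 21 * 2 * pi / 60 = 2.1991 rad/s
Compute tip speed:
  v_tip = omega * R = 2.1991 * 30.1 = 66.193 m/s
Tip speed ratio:
  TSR = v_tip / v_wind = 66.193 / 12.0 = 5.516

5.516


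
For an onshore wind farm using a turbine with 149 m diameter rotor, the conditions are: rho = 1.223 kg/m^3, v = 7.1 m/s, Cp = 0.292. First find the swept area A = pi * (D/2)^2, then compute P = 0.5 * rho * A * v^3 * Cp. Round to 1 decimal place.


Step 1 -- Compute swept area:
  A = pi * (D/2)^2 = pi * (149/2)^2 = 17436.62 m^2
Step 2 -- Apply wind power equation:
  P = 0.5 * rho * A * v^3 * Cp
  v^3 = 7.1^3 = 357.911
  P = 0.5 * 1.223 * 17436.62 * 357.911 * 0.292
  P = 1114337.6 W

1114337.6


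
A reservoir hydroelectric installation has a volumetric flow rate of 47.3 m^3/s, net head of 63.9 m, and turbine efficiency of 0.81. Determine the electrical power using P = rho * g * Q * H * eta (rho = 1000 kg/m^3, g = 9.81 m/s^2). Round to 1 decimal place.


Apply the hydropower formula P = rho * g * Q * H * eta
rho * g = 1000 * 9.81 = 9810.0
P = 9810.0 * 47.3 * 63.9 * 0.81
P = 24016848.9 W

24016848.9


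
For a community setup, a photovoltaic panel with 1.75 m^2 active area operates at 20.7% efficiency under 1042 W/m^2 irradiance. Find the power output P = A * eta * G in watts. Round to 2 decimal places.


Use the solar power formula P = A * eta * G.
Given: A = 1.75 m^2, eta = 0.207, G = 1042 W/m^2
P = 1.75 * 0.207 * 1042
P = 377.46 W

377.46


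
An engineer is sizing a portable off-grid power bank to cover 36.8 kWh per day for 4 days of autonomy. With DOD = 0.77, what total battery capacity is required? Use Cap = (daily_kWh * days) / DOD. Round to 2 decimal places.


Total energy needed = daily * days = 36.8 * 4 = 147.2 kWh
Account for depth of discharge:
  Cap = total_energy / DOD = 147.2 / 0.77
  Cap = 191.17 kWh

191.17


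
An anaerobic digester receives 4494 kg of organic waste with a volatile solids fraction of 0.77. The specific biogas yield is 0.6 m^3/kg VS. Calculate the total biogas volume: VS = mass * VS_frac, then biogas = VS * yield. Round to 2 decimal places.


Compute volatile solids:
  VS = mass * VS_fraction = 4494 * 0.77 = 3460.38 kg
Calculate biogas volume:
  Biogas = VS * specific_yield = 3460.38 * 0.6
  Biogas = 2076.23 m^3

2076.23


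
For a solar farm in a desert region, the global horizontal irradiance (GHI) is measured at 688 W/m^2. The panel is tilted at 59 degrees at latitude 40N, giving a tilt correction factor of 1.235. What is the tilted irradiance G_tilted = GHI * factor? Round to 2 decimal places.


Identify the given values:
  GHI = 688 W/m^2, tilt correction factor = 1.235
Apply the formula G_tilted = GHI * factor:
  G_tilted = 688 * 1.235
  G_tilted = 849.68 W/m^2

849.68


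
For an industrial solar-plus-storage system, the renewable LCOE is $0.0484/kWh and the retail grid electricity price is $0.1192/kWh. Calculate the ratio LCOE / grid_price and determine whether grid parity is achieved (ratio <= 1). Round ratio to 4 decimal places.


Compare LCOE to grid price:
  LCOE = $0.0484/kWh, Grid price = $0.1192/kWh
  Ratio = LCOE / grid_price = 0.0484 / 0.1192 = 0.4060
  Grid parity achieved (ratio <= 1)? yes

0.4060


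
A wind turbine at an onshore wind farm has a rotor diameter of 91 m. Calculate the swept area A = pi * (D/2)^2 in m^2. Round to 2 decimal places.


Compute the rotor radius:
  r = D / 2 = 91 / 2 = 45.5 m
Calculate swept area:
  A = pi * r^2 = pi * 45.5^2
  A = 6503.88 m^2

6503.88


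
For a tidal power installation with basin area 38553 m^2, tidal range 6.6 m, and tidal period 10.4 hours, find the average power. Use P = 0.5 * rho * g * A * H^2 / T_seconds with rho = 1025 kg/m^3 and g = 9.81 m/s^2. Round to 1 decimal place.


Convert period to seconds: T = 10.4 * 3600 = 37440.0 s
H^2 = 6.6^2 = 43.56
P = 0.5 * rho * g * A * H^2 / T
P = 0.5 * 1025 * 9.81 * 38553 * 43.56 / 37440.0
P = 225513.8 W

225513.8


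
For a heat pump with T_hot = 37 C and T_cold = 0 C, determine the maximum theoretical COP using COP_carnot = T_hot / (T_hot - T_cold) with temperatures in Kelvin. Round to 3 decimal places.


Convert to Kelvin:
  T_hot = 37 + 273.15 = 310.15 K
  T_cold = 0 + 273.15 = 273.15 K
Apply Carnot COP formula:
  COP = T_hot_K / (T_hot_K - T_cold_K) = 310.15 / 37.0
  COP = 8.382

8.382


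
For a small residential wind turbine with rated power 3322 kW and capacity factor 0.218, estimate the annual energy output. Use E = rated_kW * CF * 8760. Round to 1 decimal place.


Annual energy = rated_kW * capacity_factor * hours_per_year
Given: P_rated = 3322 kW, CF = 0.218, hours = 8760
E = 3322 * 0.218 * 8760
E = 6343957.0 kWh

6343957.0


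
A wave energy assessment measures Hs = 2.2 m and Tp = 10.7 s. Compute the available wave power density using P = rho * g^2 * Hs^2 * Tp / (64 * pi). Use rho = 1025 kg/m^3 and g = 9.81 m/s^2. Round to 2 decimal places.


Apply wave power formula:
  g^2 = 9.81^2 = 96.2361
  Hs^2 = 2.2^2 = 4.84
  Numerator = rho * g^2 * Hs^2 * Tp = 1025 * 96.2361 * 4.84 * 10.7 = 5108472.03
  Denominator = 64 * pi = 201.0619
  P = 5108472.03 / 201.0619 = 25407.46 W/m

25407.46


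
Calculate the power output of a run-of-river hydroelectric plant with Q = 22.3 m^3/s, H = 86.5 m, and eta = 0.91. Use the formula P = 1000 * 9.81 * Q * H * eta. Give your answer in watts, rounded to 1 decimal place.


Apply the hydropower formula P = rho * g * Q * H * eta
rho * g = 1000 * 9.81 = 9810.0
P = 9810.0 * 22.3 * 86.5 * 0.91
P = 17219929.5 W

17219929.5


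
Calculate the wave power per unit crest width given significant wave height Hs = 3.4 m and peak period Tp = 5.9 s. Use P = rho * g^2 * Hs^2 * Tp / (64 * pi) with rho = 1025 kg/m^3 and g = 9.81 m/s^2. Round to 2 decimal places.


Apply wave power formula:
  g^2 = 9.81^2 = 96.2361
  Hs^2 = 3.4^2 = 11.56
  Numerator = rho * g^2 * Hs^2 * Tp = 1025 * 96.2361 * 11.56 * 5.9 = 6727779.14
  Denominator = 64 * pi = 201.0619
  P = 6727779.14 / 201.0619 = 33461.23 W/m

33461.23


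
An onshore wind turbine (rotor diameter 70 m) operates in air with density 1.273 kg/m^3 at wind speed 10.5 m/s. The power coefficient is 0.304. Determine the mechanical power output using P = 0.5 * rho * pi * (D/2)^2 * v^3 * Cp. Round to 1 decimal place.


Step 1 -- Compute swept area:
  A = pi * (D/2)^2 = pi * (70/2)^2 = 3848.45 m^2
Step 2 -- Apply wind power equation:
  P = 0.5 * rho * A * v^3 * Cp
  v^3 = 10.5^3 = 1157.625
  P = 0.5 * 1.273 * 3848.45 * 1157.625 * 0.304
  P = 862036.9 W

862036.9


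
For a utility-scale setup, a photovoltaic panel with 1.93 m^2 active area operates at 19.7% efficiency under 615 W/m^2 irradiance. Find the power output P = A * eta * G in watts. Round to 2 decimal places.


Use the solar power formula P = A * eta * G.
Given: A = 1.93 m^2, eta = 0.197, G = 615 W/m^2
P = 1.93 * 0.197 * 615
P = 233.83 W

233.83


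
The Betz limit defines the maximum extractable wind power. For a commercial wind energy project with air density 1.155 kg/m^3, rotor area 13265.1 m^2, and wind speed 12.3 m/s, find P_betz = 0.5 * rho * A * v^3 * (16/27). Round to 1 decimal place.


The Betz coefficient Cp_max = 16/27 = 0.5926
v^3 = 12.3^3 = 1860.867
P_betz = 0.5 * rho * A * v^3 * Cp_max
P_betz = 0.5 * 1.155 * 13265.1 * 1860.867 * 0.5926
P_betz = 8447614.2 W

8447614.2


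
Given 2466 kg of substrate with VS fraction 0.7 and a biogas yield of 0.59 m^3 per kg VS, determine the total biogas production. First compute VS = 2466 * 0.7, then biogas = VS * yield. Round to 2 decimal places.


Compute volatile solids:
  VS = mass * VS_fraction = 2466 * 0.7 = 1726.2 kg
Calculate biogas volume:
  Biogas = VS * specific_yield = 1726.2 * 0.59
  Biogas = 1018.46 m^3

1018.46


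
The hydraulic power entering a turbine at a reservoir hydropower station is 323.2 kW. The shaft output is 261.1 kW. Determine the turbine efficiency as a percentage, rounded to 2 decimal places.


Turbine efficiency = (output power / input power) * 100
eta = (261.1 / 323.2) * 100
eta = 80.79%

80.79


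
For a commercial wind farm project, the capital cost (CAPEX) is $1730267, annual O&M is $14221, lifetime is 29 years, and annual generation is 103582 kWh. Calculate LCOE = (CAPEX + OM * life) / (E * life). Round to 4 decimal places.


Total cost = CAPEX + OM * lifetime = 1730267 + 14221 * 29 = 1730267 + 412409 = 2142676
Total generation = annual * lifetime = 103582 * 29 = 3003878 kWh
LCOE = 2142676 / 3003878
LCOE = 0.7133 $/kWh

0.7133


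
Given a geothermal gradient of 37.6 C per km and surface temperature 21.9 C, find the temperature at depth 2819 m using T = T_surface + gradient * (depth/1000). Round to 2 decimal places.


Convert depth to km: 2819 / 1000 = 2.819 km
Temperature increase = gradient * depth_km = 37.6 * 2.819 = 105.99 C
Temperature at depth = T_surface + delta_T = 21.9 + 105.99
T = 127.89 C

127.89


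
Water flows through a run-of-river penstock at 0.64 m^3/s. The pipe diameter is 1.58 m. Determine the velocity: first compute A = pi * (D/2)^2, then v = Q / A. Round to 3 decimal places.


Compute pipe cross-sectional area:
  A = pi * (D/2)^2 = pi * (1.58/2)^2 = 1.9607 m^2
Calculate velocity:
  v = Q / A = 0.64 / 1.9607
  v = 0.326 m/s

0.326


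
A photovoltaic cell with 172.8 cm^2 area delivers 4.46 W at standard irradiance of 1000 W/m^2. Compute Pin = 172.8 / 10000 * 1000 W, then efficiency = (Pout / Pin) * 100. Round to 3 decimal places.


First compute the input power:
  Pin = area_cm2 / 10000 * G = 172.8 / 10000 * 1000 = 17.28 W
Then compute efficiency:
  Efficiency = (Pout / Pin) * 100 = (4.46 / 17.28) * 100
  Efficiency = 25.810%

25.810


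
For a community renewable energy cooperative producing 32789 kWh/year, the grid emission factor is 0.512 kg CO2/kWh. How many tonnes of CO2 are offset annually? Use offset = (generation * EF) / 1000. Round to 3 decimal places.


CO2 offset in kg = generation * emission_factor
CO2 offset = 32789 * 0.512 = 16787.97 kg
Convert to tonnes:
  CO2 offset = 16787.97 / 1000 = 16.788 tonnes

16.788


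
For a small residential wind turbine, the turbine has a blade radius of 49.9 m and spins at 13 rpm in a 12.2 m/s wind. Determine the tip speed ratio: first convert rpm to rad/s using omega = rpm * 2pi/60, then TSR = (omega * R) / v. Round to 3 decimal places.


Convert rotational speed to rad/s:
  omega = 13 * 2 * pi / 60 = 1.3614 rad/s
Compute tip speed:
  v_tip = omega * R = 1.3614 * 49.9 = 67.932 m/s
Tip speed ratio:
  TSR = v_tip / v_wind = 67.932 / 12.2 = 5.568

5.568


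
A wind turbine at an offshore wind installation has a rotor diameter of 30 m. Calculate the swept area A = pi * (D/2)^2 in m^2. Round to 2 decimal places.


Compute the rotor radius:
  r = D / 2 = 30 / 2 = 15.0 m
Calculate swept area:
  A = pi * r^2 = pi * 15.0^2
  A = 706.86 m^2

706.86


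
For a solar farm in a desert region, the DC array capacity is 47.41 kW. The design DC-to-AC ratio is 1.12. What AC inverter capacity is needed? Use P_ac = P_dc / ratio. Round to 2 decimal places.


The inverter AC capacity is determined by the DC/AC ratio.
Given: P_dc = 47.41 kW, DC/AC ratio = 1.12
P_ac = P_dc / ratio = 47.41 / 1.12
P_ac = 42.33 kW

42.33


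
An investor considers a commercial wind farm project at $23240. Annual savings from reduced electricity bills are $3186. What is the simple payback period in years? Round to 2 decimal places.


Simple payback period = initial cost / annual savings
Payback = 23240 / 3186
Payback = 7.29 years

7.29


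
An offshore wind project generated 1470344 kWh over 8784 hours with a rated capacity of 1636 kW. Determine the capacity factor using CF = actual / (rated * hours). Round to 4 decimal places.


Capacity factor = actual output / maximum possible output
Maximum possible = rated * hours = 1636 * 8784 = 14370624 kWh
CF = 1470344 / 14370624
CF = 0.1023

0.1023


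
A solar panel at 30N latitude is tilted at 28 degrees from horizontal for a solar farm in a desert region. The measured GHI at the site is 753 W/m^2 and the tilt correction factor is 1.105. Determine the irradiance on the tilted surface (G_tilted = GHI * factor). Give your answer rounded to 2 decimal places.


Identify the given values:
  GHI = 753 W/m^2, tilt correction factor = 1.105
Apply the formula G_tilted = GHI * factor:
  G_tilted = 753 * 1.105
  G_tilted = 832.07 W/m^2

832.07


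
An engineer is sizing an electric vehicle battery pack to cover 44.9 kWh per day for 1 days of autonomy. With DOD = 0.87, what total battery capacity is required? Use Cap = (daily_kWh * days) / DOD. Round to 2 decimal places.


Total energy needed = daily * days = 44.9 * 1 = 44.9 kWh
Account for depth of discharge:
  Cap = total_energy / DOD = 44.9 / 0.87
  Cap = 51.61 kWh

51.61


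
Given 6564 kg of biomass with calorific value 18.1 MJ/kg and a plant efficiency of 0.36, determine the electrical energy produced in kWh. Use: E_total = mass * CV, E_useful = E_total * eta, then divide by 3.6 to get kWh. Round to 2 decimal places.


Total energy = mass * CV = 6564 * 18.1 = 118808.4 MJ
Useful energy = total * eta = 118808.4 * 0.36 = 42771.02 MJ
Convert to kWh: 42771.02 / 3.6
Useful energy = 11880.84 kWh

11880.84


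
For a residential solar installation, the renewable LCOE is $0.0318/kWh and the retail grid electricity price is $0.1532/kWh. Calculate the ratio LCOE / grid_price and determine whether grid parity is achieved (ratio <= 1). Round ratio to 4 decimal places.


Compare LCOE to grid price:
  LCOE = $0.0318/kWh, Grid price = $0.1532/kWh
  Ratio = LCOE / grid_price = 0.0318 / 0.1532 = 0.2076
  Grid parity achieved (ratio <= 1)? yes

0.2076


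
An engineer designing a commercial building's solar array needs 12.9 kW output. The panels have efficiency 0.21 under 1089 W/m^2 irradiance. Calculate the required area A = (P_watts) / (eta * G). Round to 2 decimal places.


Convert target power to watts: P = 12.9 * 1000 = 12900.0 W
Compute denominator: eta * G = 0.21 * 1089 = 228.69
Required area A = P / (eta * G) = 12900.0 / 228.69
A = 56.41 m^2

56.41


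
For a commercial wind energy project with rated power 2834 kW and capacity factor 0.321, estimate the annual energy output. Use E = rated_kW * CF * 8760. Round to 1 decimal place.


Annual energy = rated_kW * capacity_factor * hours_per_year
Given: P_rated = 2834 kW, CF = 0.321, hours = 8760
E = 2834 * 0.321 * 8760
E = 7969094.6 kWh

7969094.6


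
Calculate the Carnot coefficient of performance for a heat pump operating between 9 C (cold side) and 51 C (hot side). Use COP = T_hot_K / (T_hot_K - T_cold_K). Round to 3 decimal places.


Convert to Kelvin:
  T_hot = 51 + 273.15 = 324.15 K
  T_cold = 9 + 273.15 = 282.15 K
Apply Carnot COP formula:
  COP = T_hot_K / (T_hot_K - T_cold_K) = 324.15 / 42.0
  COP = 7.718

7.718
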